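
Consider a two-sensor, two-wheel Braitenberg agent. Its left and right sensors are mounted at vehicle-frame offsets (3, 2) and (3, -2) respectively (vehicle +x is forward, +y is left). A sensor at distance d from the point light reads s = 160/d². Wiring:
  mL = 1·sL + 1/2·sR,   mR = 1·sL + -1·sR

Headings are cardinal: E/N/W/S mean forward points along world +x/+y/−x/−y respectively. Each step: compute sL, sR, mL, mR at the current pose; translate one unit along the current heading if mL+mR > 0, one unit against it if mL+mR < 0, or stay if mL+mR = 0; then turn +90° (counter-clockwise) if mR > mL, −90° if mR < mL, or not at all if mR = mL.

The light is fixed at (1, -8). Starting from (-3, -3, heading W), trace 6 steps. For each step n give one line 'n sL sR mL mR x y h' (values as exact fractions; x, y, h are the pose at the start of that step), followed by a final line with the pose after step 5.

0 80/29 80/49 5080/1421 1600/1421 -3 -3 W
1 160/113 160/73 20720/8249 -6400/8249 -4 -3 N
2 40/17 8 108/17 -96/17 -4 -2 E
3 160/13 32/9 1648/117 1024/117 -3 -2 S
4 80/29 80/49 5080/1421 1600/1421 -3 -3 W
5 160/113 160/73 20720/8249 -6400/8249 -4 -3 N
final -4 -2 E

n=0: pose=(-3,-3,W); sL=80/29, sR=80/49; mL=5080/1421, mR=1600/1421; mL+mR=6680/1421 → advance +1; mR−mL=-120/49 → turn -1·90°
n=1: pose=(-4,-3,N); sL=160/113, sR=160/73; mL=20720/8249, mR=-6400/8249; mL+mR=14320/8249 → advance +1; mR−mL=-240/73 → turn -1·90°
n=2: pose=(-4,-2,E); sL=40/17, sR=8; mL=108/17, mR=-96/17; mL+mR=12/17 → advance +1; mR−mL=-12 → turn -1·90°
n=3: pose=(-3,-2,S); sL=160/13, sR=32/9; mL=1648/117, mR=1024/117; mL+mR=2672/117 → advance +1; mR−mL=-16/3 → turn -1·90°
n=4: pose=(-3,-3,W); sL=80/29, sR=80/49; mL=5080/1421, mR=1600/1421; mL+mR=6680/1421 → advance +1; mR−mL=-120/49 → turn -1·90°
n=5: pose=(-4,-3,N); sL=160/113, sR=160/73; mL=20720/8249, mR=-6400/8249; mL+mR=14320/8249 → advance +1; mR−mL=-240/73 → turn -1·90°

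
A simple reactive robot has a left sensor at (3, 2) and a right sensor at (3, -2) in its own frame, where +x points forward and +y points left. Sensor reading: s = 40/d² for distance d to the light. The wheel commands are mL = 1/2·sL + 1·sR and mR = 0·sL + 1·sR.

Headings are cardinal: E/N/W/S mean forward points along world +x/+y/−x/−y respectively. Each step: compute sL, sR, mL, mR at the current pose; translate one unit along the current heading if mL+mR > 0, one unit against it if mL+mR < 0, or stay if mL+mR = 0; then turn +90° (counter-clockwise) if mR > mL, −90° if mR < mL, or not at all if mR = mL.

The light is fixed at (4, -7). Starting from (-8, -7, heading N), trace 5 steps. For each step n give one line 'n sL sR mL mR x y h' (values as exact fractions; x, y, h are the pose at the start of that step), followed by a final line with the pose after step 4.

n=0: pose=(-8,-7,N); sL=8/41, sR=40/109; mL=2076/4469, mR=40/109; mL+mR=3716/4469 → advance +1; mR−mL=-4/41 → turn -1·90°
n=1: pose=(-8,-6,E); sL=4/9, sR=20/41; mL=262/369, mR=20/41; mL+mR=442/369 → advance +1; mR−mL=-2/9 → turn -1·90°
n=2: pose=(-7,-6,S); sL=8/17, sR=40/173; mL=1372/2941, mR=40/173; mL+mR=2052/2941 → advance +1; mR−mL=-4/17 → turn -1·90°
n=3: pose=(-7,-7,W); sL=1/5, sR=1/5; mL=3/10, mR=1/5; mL+mR=1/2 → advance +1; mR−mL=-1/10 → turn -1·90°
n=4: pose=(-8,-7,N); sL=8/41, sR=40/109; mL=2076/4469, mR=40/109; mL+mR=3716/4469 → advance +1; mR−mL=-4/41 → turn -1·90°

0 8/41 40/109 2076/4469 40/109 -8 -7 N
1 4/9 20/41 262/369 20/41 -8 -6 E
2 8/17 40/173 1372/2941 40/173 -7 -6 S
3 1/5 1/5 3/10 1/5 -7 -7 W
4 8/41 40/109 2076/4469 40/109 -8 -7 N
final -8 -6 E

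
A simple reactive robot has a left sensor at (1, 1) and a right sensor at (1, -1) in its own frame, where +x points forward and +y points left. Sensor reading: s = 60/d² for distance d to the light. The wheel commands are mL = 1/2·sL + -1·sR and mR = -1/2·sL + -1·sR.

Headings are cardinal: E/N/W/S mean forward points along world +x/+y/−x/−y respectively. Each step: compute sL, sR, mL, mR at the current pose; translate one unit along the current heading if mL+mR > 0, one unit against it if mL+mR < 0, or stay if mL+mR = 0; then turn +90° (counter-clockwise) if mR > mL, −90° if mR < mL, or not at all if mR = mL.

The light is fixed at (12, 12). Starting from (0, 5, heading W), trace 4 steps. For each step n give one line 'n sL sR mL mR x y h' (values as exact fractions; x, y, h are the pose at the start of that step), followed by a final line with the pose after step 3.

0 60/233 12/41 -1566/9553 -4026/9553 0 5 W
1 1/3 15/34 -14/51 -31/51 1 5 N
2 60/149 60/181 -3510/26969 -14370/26969 1 4 E
3 30/101 6/25 -231/2525 -981/2525 0 4 S
final 0 5 W

n=0: pose=(0,5,W); sL=60/233, sR=12/41; mL=-1566/9553, mR=-4026/9553; mL+mR=-24/41 → advance -1; mR−mL=-60/233 → turn -1·90°
n=1: pose=(1,5,N); sL=1/3, sR=15/34; mL=-14/51, mR=-31/51; mL+mR=-15/17 → advance -1; mR−mL=-1/3 → turn -1·90°
n=2: pose=(1,4,E); sL=60/149, sR=60/181; mL=-3510/26969, mR=-14370/26969; mL+mR=-120/181 → advance -1; mR−mL=-60/149 → turn -1·90°
n=3: pose=(0,4,S); sL=30/101, sR=6/25; mL=-231/2525, mR=-981/2525; mL+mR=-12/25 → advance -1; mR−mL=-30/101 → turn -1·90°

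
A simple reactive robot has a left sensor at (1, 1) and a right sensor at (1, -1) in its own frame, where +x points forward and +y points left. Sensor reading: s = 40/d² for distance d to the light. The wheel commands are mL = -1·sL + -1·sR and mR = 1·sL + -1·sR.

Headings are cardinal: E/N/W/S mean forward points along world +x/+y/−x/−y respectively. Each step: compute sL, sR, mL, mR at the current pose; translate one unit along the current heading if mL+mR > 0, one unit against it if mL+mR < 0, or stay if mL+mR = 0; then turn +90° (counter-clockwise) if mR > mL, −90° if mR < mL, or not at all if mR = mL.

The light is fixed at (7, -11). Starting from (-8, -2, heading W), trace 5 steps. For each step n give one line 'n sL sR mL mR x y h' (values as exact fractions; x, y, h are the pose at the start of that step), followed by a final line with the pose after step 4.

0 1/8 10/89 -169/712 9/712 -8 -2 W
1 40/233 40/289 -20880/67337 2240/67337 -7 -2 S
2 4/29 4/25 -216/725 -16/725 -7 -1 E
3 40/377 40/317 -27760/119509 -2400/119509 -8 -1 N
4 1/8 10/89 -169/712 9/712 -8 -2 W
final -7 -2 S

n=0: pose=(-8,-2,W); sL=1/8, sR=10/89; mL=-169/712, mR=9/712; mL+mR=-20/89 → advance -1; mR−mL=1/4 → turn +1·90°
n=1: pose=(-7,-2,S); sL=40/233, sR=40/289; mL=-20880/67337, mR=2240/67337; mL+mR=-80/289 → advance -1; mR−mL=80/233 → turn +1·90°
n=2: pose=(-7,-1,E); sL=4/29, sR=4/25; mL=-216/725, mR=-16/725; mL+mR=-8/25 → advance -1; mR−mL=8/29 → turn +1·90°
n=3: pose=(-8,-1,N); sL=40/377, sR=40/317; mL=-27760/119509, mR=-2400/119509; mL+mR=-80/317 → advance -1; mR−mL=80/377 → turn +1·90°
n=4: pose=(-8,-2,W); sL=1/8, sR=10/89; mL=-169/712, mR=9/712; mL+mR=-20/89 → advance -1; mR−mL=1/4 → turn +1·90°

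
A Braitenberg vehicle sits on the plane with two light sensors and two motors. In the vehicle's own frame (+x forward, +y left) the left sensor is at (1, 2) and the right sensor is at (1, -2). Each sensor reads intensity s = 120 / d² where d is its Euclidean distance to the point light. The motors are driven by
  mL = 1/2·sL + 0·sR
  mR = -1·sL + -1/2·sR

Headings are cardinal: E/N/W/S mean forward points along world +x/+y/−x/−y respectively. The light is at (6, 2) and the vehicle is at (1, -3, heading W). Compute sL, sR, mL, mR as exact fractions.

24/17 8/3 12/17 -140/51

left sensor world pos  = (0, -5); dL² = 85
right sensor world pos = (0, -1); dR² = 45
sL = 120/85 = 24/17
sR = 120/45 = 8/3
mL = 1/2·sL + 0·sR = 12/17
mR = -1·sL + -1/2·sR = -140/51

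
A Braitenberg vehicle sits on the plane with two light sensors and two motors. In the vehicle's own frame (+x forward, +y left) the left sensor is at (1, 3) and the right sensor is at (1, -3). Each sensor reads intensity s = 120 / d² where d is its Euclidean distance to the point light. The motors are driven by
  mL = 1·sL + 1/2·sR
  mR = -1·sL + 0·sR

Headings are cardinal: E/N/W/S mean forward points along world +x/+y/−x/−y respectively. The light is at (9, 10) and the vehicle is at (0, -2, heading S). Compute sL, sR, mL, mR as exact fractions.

24/41 120/313 9972/12833 -24/41

left sensor world pos  = (3, -3); dL² = 205
right sensor world pos = (-3, -3); dR² = 313
sL = 120/205 = 24/41
sR = 120/313 = 120/313
mL = 1·sL + 1/2·sR = 9972/12833
mR = -1·sL + 0·sR = -24/41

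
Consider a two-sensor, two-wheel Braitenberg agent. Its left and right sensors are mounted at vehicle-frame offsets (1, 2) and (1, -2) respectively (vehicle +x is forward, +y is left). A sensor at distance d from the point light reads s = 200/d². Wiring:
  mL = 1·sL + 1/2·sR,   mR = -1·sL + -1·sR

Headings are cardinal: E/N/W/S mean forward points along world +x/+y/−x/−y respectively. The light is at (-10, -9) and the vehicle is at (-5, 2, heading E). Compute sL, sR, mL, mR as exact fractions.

40/41 200/117 8780/4797 -12880/4797

left sensor world pos  = (-4, 4); dL² = 205
right sensor world pos = (-4, 0); dR² = 117
sL = 200/205 = 40/41
sR = 200/117 = 200/117
mL = 1·sL + 1/2·sR = 8780/4797
mR = -1·sL + -1·sR = -12880/4797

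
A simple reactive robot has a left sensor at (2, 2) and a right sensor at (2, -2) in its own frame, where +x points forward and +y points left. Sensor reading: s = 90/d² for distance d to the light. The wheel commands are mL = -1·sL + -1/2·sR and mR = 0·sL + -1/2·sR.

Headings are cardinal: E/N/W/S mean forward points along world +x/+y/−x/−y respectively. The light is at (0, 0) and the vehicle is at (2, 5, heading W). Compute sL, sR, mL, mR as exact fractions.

left sensor world pos  = (0, 3); dL² = 9
right sensor world pos = (0, 7); dR² = 49
sL = 90/9 = 10
sR = 90/49 = 90/49
mL = -1·sL + -1/2·sR = -535/49
mR = 0·sL + -1/2·sR = -45/49

10 90/49 -535/49 -45/49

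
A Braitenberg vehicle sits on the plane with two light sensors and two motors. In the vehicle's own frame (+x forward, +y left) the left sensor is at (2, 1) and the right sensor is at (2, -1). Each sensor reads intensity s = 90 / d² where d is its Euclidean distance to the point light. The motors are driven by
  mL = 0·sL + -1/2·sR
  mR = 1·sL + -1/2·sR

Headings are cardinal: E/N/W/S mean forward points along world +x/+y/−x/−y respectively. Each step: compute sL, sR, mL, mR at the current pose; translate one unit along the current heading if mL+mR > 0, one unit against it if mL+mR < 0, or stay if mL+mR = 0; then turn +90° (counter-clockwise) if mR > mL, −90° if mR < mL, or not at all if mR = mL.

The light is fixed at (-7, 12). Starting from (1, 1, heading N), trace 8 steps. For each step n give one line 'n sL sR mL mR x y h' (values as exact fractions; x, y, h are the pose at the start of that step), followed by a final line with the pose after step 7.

n=0: pose=(1,1,N); sL=9/13, sR=5/9; mL=-5/18, mR=97/234; mL+mR=16/117 → advance +1; mR−mL=9/13 → turn +1·90°
n=1: pose=(1,2,W); sL=90/157, sR=10/13; mL=-5/13, mR=385/2041; mL+mR=-400/2041 → advance -1; mR−mL=90/157 → turn +1·90°
n=2: pose=(2,2,S); sL=45/122, sR=45/104; mL=-45/208, mR=1935/12688; mL+mR=-405/6344 → advance -1; mR−mL=45/122 → turn +1·90°
n=3: pose=(2,3,E); sL=18/37, sR=90/221; mL=-45/221, mR=2313/8177; mL+mR=648/8177 → advance +1; mR−mL=18/37 → turn +1·90°
n=4: pose=(3,3,N); sL=9/13, sR=9/17; mL=-9/34, mR=189/442; mL+mR=36/221 → advance +1; mR−mL=9/13 → turn +1·90°
n=5: pose=(3,4,W); sL=18/29, sR=90/113; mL=-45/113, mR=729/3277; mL+mR=-576/3277 → advance -1; mR−mL=18/29 → turn +1·90°
n=6: pose=(4,4,S); sL=45/122, sR=9/20; mL=-9/40, mR=351/2440; mL+mR=-99/1220 → advance -1; mR−mL=45/122 → turn +1·90°
n=7: pose=(4,5,E); sL=18/41, sR=90/233; mL=-45/233, mR=2349/9553; mL+mR=504/9553 → advance +1; mR−mL=18/41 → turn +1·90°

0 9/13 5/9 -5/18 97/234 1 1 N
1 90/157 10/13 -5/13 385/2041 1 2 W
2 45/122 45/104 -45/208 1935/12688 2 2 S
3 18/37 90/221 -45/221 2313/8177 2 3 E
4 9/13 9/17 -9/34 189/442 3 3 N
5 18/29 90/113 -45/113 729/3277 3 4 W
6 45/122 9/20 -9/40 351/2440 4 4 S
7 18/41 90/233 -45/233 2349/9553 4 5 E
final 5 5 N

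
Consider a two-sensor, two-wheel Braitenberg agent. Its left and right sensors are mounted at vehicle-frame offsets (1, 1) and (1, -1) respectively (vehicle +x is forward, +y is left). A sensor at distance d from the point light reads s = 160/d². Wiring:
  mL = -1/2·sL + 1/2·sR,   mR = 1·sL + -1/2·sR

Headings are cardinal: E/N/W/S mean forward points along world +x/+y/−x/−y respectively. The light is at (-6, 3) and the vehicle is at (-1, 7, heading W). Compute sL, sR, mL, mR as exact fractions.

left sensor world pos  = (-2, 6); dL² = 25
right sensor world pos = (-2, 8); dR² = 41
sL = 160/25 = 32/5
sR = 160/41 = 160/41
mL = -1/2·sL + 1/2·sR = -256/205
mR = 1·sL + -1/2·sR = 912/205

32/5 160/41 -256/205 912/205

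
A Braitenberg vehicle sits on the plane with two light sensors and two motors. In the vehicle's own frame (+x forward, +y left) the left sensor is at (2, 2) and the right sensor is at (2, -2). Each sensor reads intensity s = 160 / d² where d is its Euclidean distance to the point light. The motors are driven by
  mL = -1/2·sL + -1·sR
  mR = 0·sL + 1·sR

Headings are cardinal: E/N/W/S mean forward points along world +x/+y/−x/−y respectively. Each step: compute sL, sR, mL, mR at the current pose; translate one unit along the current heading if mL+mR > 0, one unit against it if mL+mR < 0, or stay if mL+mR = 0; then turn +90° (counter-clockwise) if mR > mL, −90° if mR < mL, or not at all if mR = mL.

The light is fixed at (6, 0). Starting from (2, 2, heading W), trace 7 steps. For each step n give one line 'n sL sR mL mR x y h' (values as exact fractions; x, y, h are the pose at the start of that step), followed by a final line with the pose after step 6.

0 40/9 40/13 -620/117 40/13 2 2 W
1 160 32/5 -432/5 32/5 3 2 S
2 80/13 80 -1080/13 80 3 3 E
3 160/61 160/29 -12080/1769 160/29 2 3 N
4 40/9 40/13 -620/117 40/13 2 2 W
5 160 32/5 -432/5 32/5 3 2 S
6 80/13 80 -1080/13 80 3 3 E
final 2 3 N

n=0: pose=(2,2,W); sL=40/9, sR=40/13; mL=-620/117, mR=40/13; mL+mR=-20/9 → advance -1; mR−mL=980/117 → turn +1·90°
n=1: pose=(3,2,S); sL=160, sR=32/5; mL=-432/5, mR=32/5; mL+mR=-80 → advance -1; mR−mL=464/5 → turn +1·90°
n=2: pose=(3,3,E); sL=80/13, sR=80; mL=-1080/13, mR=80; mL+mR=-40/13 → advance -1; mR−mL=2120/13 → turn +1·90°
n=3: pose=(2,3,N); sL=160/61, sR=160/29; mL=-12080/1769, mR=160/29; mL+mR=-80/61 → advance -1; mR−mL=21840/1769 → turn +1·90°
n=4: pose=(2,2,W); sL=40/9, sR=40/13; mL=-620/117, mR=40/13; mL+mR=-20/9 → advance -1; mR−mL=980/117 → turn +1·90°
n=5: pose=(3,2,S); sL=160, sR=32/5; mL=-432/5, mR=32/5; mL+mR=-80 → advance -1; mR−mL=464/5 → turn +1·90°
n=6: pose=(3,3,E); sL=80/13, sR=80; mL=-1080/13, mR=80; mL+mR=-40/13 → advance -1; mR−mL=2120/13 → turn +1·90°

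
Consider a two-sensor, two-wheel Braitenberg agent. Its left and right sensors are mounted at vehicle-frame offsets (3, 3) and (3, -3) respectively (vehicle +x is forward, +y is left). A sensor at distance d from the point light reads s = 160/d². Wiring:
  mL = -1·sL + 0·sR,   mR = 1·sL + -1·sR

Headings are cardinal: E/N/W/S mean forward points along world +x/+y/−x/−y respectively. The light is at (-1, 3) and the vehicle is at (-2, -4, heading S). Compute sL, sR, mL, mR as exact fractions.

20/13 40/29 -20/13 60/377

left sensor world pos  = (1, -7); dL² = 104
right sensor world pos = (-5, -7); dR² = 116
sL = 160/104 = 20/13
sR = 160/116 = 40/29
mL = -1·sL + 0·sR = -20/13
mR = 1·sL + -1·sR = 60/377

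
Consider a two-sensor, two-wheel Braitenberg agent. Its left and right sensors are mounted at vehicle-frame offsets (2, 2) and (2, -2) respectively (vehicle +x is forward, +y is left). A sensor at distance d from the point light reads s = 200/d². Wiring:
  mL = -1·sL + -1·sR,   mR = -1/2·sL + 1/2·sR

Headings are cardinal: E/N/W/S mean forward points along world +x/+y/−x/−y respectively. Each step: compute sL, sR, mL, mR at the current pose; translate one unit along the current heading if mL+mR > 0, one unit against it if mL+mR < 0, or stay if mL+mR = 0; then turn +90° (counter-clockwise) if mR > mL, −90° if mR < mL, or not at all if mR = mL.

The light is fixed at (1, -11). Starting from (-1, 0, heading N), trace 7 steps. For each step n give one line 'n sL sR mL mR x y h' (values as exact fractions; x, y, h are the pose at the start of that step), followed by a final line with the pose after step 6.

0 40/37 200/169 -14160/6253 320/6253 -1 0 N
1 5/2 5/4 -15/4 -5/8 -1 -1 W
2 40/13 200/73 -5520/949 -160/949 0 -1 S
3 20/17 100/41 -2520/697 440/697 0 0 E
4 40/37 200/169 -14160/6253 320/6253 -1 0 N
5 5/2 5/4 -15/4 -5/8 -1 -1 W
6 40/13 200/73 -5520/949 -160/949 0 -1 S
final 0 0 E

n=0: pose=(-1,0,N); sL=40/37, sR=200/169; mL=-14160/6253, mR=320/6253; mL+mR=-13840/6253 → advance -1; mR−mL=14480/6253 → turn +1·90°
n=1: pose=(-1,-1,W); sL=5/2, sR=5/4; mL=-15/4, mR=-5/8; mL+mR=-35/8 → advance -1; mR−mL=25/8 → turn +1·90°
n=2: pose=(0,-1,S); sL=40/13, sR=200/73; mL=-5520/949, mR=-160/949; mL+mR=-5680/949 → advance -1; mR−mL=5360/949 → turn +1·90°
n=3: pose=(0,0,E); sL=20/17, sR=100/41; mL=-2520/697, mR=440/697; mL+mR=-2080/697 → advance -1; mR−mL=2960/697 → turn +1·90°
n=4: pose=(-1,0,N); sL=40/37, sR=200/169; mL=-14160/6253, mR=320/6253; mL+mR=-13840/6253 → advance -1; mR−mL=14480/6253 → turn +1·90°
n=5: pose=(-1,-1,W); sL=5/2, sR=5/4; mL=-15/4, mR=-5/8; mL+mR=-35/8 → advance -1; mR−mL=25/8 → turn +1·90°
n=6: pose=(0,-1,S); sL=40/13, sR=200/73; mL=-5520/949, mR=-160/949; mL+mR=-5680/949 → advance -1; mR−mL=5360/949 → turn +1·90°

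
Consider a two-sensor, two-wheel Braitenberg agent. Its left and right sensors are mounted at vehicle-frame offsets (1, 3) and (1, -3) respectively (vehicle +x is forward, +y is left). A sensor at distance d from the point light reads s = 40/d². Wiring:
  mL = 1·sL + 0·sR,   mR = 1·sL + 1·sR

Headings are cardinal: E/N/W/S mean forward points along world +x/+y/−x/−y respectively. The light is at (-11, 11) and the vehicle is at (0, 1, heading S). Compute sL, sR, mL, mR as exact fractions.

left sensor world pos  = (3, 0); dL² = 317
right sensor world pos = (-3, 0); dR² = 185
sL = 40/317 = 40/317
sR = 40/185 = 8/37
mL = 1·sL + 0·sR = 40/317
mR = 1·sL + 1·sR = 4016/11729

40/317 8/37 40/317 4016/11729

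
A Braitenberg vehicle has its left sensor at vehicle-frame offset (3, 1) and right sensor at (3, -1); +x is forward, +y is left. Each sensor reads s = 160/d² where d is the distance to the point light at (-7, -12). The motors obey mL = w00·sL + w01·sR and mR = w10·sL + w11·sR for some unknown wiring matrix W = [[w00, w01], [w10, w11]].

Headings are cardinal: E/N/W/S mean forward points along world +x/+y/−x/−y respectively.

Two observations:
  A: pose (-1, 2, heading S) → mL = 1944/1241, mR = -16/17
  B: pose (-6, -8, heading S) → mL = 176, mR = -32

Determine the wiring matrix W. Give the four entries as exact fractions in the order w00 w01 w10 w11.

1/2 1 -1 0

obs A: pose=(-1,2,S) → sL=16/17, sR=80/73, mL=1944/1241, mR=-16/17
obs B: pose=(-6,-8,S) → sL=32, sR=160, mL=176, mR=-32
sensor matrix S = [[16/17, 80/73], [32, 160]]; det S = 143360/1241
solve [mL_A; mL_B] = S·[w00; w01] and [mR_A; mR_B] = S·[w10; w11]:
  w00 = 1/2, w01 = 1, w10 = -1, w11 = 0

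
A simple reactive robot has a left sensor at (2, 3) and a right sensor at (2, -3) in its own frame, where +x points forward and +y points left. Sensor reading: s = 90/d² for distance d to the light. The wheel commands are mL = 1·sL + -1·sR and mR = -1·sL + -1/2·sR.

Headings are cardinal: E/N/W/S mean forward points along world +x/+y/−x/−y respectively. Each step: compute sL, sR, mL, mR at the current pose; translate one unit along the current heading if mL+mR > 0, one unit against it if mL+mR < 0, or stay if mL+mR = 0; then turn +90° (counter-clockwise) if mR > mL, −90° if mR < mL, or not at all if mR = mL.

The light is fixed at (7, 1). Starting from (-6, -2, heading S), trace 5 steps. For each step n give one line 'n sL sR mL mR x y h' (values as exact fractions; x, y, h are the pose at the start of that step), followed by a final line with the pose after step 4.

n=0: pose=(-6,-2,S); sL=18/25, sR=90/281; mL=2808/7025, mR=-6183/7025; mL+mR=-135/281 → advance -1; mR−mL=-8991/7025 → turn -1·90°
n=1: pose=(-6,-1,W); sL=9/25, sR=45/113; mL=-108/2825, mR=-3159/5650; mL+mR=-135/226 → advance -1; mR−mL=-2943/5650 → turn -1·90°
n=2: pose=(-5,-1,N); sL=2/5, sR=10/9; mL=-32/45, mR=-43/45; mL+mR=-5/3 → advance -1; mR−mL=-11/45 → turn -1·90°
n=3: pose=(-5,-2,E); sL=9/10, sR=45/68; mL=81/340, mR=-837/680; mL+mR=-135/136 → advance -1; mR−mL=-999/680 → turn -1·90°
n=4: pose=(-6,-2,S); sL=18/25, sR=90/281; mL=2808/7025, mR=-6183/7025; mL+mR=-135/281 → advance -1; mR−mL=-8991/7025 → turn -1·90°

0 18/25 90/281 2808/7025 -6183/7025 -6 -2 S
1 9/25 45/113 -108/2825 -3159/5650 -6 -1 W
2 2/5 10/9 -32/45 -43/45 -5 -1 N
3 9/10 45/68 81/340 -837/680 -5 -2 E
4 18/25 90/281 2808/7025 -6183/7025 -6 -2 S
final -6 -1 W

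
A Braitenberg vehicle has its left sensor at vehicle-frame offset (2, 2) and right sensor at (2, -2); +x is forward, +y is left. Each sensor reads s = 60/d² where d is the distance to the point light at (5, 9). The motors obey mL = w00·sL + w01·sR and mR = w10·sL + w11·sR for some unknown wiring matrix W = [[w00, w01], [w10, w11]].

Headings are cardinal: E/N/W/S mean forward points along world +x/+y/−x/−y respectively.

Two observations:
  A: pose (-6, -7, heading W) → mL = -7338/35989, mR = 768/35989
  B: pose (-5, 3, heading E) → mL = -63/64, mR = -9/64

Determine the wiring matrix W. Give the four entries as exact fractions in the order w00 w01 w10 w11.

-1 -1/2 -1/2 1/2

obs A: pose=(-6,-7,W) → sL=60/493, sR=12/73, mL=-7338/35989, mR=768/35989
obs B: pose=(-5,3,E) → sL=3/4, sR=15/32, mL=-63/64, mR=-9/64
sensor matrix S = [[60/493, 12/73], [3/4, 15/32]]; det S = -19071/287912
solve [mL_A; mL_B] = S·[w00; w01] and [mR_A; mR_B] = S·[w10; w11]:
  w00 = -1, w01 = -1/2, w10 = -1/2, w11 = 1/2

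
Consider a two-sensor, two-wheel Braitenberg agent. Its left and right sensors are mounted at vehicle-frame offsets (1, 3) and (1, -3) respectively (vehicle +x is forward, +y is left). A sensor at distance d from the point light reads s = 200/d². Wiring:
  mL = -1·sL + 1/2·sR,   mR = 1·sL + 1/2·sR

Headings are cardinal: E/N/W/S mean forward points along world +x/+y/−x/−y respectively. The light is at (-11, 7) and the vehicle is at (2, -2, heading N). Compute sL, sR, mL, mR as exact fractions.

left sensor world pos  = (-1, -1); dL² = 164
right sensor world pos = (5, -1); dR² = 320
sL = 200/164 = 50/41
sR = 200/320 = 5/8
mL = -1·sL + 1/2·sR = -595/656
mR = 1·sL + 1/2·sR = 1005/656

50/41 5/8 -595/656 1005/656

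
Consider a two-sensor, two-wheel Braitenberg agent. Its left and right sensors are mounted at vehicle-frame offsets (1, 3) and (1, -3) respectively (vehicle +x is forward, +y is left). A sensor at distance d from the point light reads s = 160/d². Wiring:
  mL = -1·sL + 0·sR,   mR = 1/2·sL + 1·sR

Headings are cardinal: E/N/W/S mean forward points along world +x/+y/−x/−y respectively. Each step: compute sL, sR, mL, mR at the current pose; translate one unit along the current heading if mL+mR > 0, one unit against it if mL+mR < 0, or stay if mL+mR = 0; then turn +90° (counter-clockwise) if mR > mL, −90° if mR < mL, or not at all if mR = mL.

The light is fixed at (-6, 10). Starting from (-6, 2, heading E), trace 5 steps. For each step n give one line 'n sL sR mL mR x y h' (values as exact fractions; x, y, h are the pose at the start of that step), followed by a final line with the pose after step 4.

n=0: pose=(-6,2,E); sL=80/13, sR=80/61; mL=-80/13, mR=3480/793; mL+mR=-1400/793 → advance -1; mR−mL=8360/793 → turn +1·90°
n=1: pose=(-7,2,N); sL=32/13, sR=160/53; mL=-32/13, mR=2928/689; mL+mR=1232/689 → advance +1; mR−mL=4624/689 → turn +1·90°
n=2: pose=(-7,3,W); sL=20/13, sR=8; mL=-20/13, mR=114/13; mL+mR=94/13 → advance +1; mR−mL=134/13 → turn +1·90°
n=3: pose=(-8,3,S); sL=32/13, sR=160/89; mL=-32/13, mR=3504/1157; mL+mR=656/1157 → advance +1; mR−mL=6352/1157 → turn +1·90°
n=4: pose=(-8,2,E); sL=80/13, sR=80/61; mL=-80/13, mR=3480/793; mL+mR=-1400/793 → advance -1; mR−mL=8360/793 → turn +1·90°

0 80/13 80/61 -80/13 3480/793 -6 2 E
1 32/13 160/53 -32/13 2928/689 -7 2 N
2 20/13 8 -20/13 114/13 -7 3 W
3 32/13 160/89 -32/13 3504/1157 -8 3 S
4 80/13 80/61 -80/13 3480/793 -8 2 E
final -9 2 N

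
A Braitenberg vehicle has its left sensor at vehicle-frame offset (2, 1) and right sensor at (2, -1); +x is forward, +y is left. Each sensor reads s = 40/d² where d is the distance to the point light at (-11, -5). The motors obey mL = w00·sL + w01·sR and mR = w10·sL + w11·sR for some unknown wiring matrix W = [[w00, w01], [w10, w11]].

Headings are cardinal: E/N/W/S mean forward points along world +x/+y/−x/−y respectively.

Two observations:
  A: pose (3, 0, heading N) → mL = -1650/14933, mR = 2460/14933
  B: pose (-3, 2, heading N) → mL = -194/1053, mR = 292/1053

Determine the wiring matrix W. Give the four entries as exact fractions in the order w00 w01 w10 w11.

obs A: pose=(3,0,N) → sL=20/109, sR=20/137, mL=-1650/14933, mR=2460/14933
obs B: pose=(-3,2,N) → sL=4/13, sR=20/81, mL=-194/1053, mR=292/1053
sensor matrix S = [[20/109, 20/137], [4/13, 20/81]]; det S = 6080/15724449
solve [mL_A; mL_B] = S·[w00; w01] and [mR_A; mR_B] = S·[w10; w11]:
  w00 = -1, w01 = 1/2, w10 = 1/2, w11 = 1/2

-1 1/2 1/2 1/2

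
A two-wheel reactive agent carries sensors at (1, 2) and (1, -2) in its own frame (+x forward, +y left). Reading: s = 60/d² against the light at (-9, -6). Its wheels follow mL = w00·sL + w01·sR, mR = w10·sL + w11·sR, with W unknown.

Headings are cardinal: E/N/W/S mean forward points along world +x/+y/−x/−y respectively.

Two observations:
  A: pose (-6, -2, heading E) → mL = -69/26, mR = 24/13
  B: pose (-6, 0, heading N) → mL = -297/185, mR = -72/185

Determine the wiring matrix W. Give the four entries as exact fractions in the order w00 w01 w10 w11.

obs A: pose=(-6,-2,E) → sL=15/13, sR=3, mL=-69/26, mR=24/13
obs B: pose=(-6,0,N) → sL=6/5, sR=30/37, mL=-297/185, mR=-72/185
sensor matrix S = [[15/13, 3], [6/5, 30/37]]; det S = -6408/2405
solve [mL_A; mL_B] = S·[w00; w01] and [mR_A; mR_B] = S·[w10; w11]:
  w00 = -1, w01 = -1/2, w10 = -1, w11 = 1

-1 -1/2 -1 1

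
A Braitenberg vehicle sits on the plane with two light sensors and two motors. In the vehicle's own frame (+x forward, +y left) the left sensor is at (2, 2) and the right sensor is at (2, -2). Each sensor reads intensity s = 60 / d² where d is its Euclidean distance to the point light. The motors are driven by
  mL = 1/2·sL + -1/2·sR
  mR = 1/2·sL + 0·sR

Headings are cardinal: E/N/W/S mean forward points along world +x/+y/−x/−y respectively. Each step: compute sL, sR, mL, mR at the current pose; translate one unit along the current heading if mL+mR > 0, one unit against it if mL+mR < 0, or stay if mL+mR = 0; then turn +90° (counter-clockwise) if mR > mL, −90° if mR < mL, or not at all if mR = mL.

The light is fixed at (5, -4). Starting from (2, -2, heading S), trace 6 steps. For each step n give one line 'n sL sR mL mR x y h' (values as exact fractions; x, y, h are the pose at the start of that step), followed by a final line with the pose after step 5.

0 60 12/5 144/5 30 2 -2 S
1 6 30 -12 3 2 -3 E
2 4/3 60/13 -64/39 2/3 1 -3 N
3 3/2 3/2 0 3/4 1 -4 W
4 60/13 60/53 1200/689 30/13 0 -4 S
5 6 10/3 4/3 3 0 -5 E
final 1 -5 N

n=0: pose=(2,-2,S); sL=60, sR=12/5; mL=144/5, mR=30; mL+mR=294/5 → advance +1; mR−mL=6/5 → turn +1·90°
n=1: pose=(2,-3,E); sL=6, sR=30; mL=-12, mR=3; mL+mR=-9 → advance -1; mR−mL=15 → turn +1·90°
n=2: pose=(1,-3,N); sL=4/3, sR=60/13; mL=-64/39, mR=2/3; mL+mR=-38/39 → advance -1; mR−mL=30/13 → turn +1·90°
n=3: pose=(1,-4,W); sL=3/2, sR=3/2; mL=0, mR=3/4; mL+mR=3/4 → advance +1; mR−mL=3/4 → turn +1·90°
n=4: pose=(0,-4,S); sL=60/13, sR=60/53; mL=1200/689, mR=30/13; mL+mR=2790/689 → advance +1; mR−mL=30/53 → turn +1·90°
n=5: pose=(0,-5,E); sL=6, sR=10/3; mL=4/3, mR=3; mL+mR=13/3 → advance +1; mR−mL=5/3 → turn +1·90°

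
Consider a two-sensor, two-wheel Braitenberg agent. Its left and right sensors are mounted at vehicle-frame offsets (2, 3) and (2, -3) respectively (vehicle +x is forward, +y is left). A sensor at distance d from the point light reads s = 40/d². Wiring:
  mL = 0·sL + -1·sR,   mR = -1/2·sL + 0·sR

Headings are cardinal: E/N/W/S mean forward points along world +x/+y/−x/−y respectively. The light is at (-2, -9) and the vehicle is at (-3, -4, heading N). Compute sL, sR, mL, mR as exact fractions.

left sensor world pos  = (-6, -2); dL² = 65
right sensor world pos = (0, -2); dR² = 53
sL = 40/65 = 8/13
sR = 40/53 = 40/53
mL = 0·sL + -1·sR = -40/53
mR = -1/2·sL + 0·sR = -4/13

8/13 40/53 -40/53 -4/13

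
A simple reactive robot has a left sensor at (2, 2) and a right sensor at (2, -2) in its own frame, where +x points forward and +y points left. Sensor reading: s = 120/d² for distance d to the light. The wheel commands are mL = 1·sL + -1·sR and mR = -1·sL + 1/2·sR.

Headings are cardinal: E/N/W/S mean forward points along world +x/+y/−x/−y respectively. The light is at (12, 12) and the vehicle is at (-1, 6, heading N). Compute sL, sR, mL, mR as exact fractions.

left sensor world pos  = (-3, 8); dL² = 241
right sensor world pos = (1, 8); dR² = 137
sL = 120/241 = 120/241
sR = 120/137 = 120/137
mL = 1·sL + -1·sR = -12480/33017
mR = -1·sL + 1/2·sR = -1980/33017

120/241 120/137 -12480/33017 -1980/33017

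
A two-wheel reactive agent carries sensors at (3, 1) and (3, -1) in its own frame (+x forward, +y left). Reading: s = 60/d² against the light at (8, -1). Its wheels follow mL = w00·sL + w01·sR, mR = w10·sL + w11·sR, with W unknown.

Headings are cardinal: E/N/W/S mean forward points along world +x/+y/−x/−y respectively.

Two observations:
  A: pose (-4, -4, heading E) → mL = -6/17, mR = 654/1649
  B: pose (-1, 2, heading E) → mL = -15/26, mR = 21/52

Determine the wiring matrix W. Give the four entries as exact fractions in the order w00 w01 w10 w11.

obs A: pose=(-4,-4,E) → sL=12/17, sR=60/97, mL=-6/17, mR=654/1649
obs B: pose=(-1,2,E) → sL=15/13, sR=3/2, mL=-15/26, mR=21/52
sensor matrix S = [[12/17, 60/97], [15/13, 3/2]]; det S = 7398/21437
solve [mL_A; mL_B] = S·[w00; w01] and [mR_A; mR_B] = S·[w10; w11]:
  w00 = -1/2, w01 = 0, w10 = 1, w11 = -1/2

-1/2 0 1 -1/2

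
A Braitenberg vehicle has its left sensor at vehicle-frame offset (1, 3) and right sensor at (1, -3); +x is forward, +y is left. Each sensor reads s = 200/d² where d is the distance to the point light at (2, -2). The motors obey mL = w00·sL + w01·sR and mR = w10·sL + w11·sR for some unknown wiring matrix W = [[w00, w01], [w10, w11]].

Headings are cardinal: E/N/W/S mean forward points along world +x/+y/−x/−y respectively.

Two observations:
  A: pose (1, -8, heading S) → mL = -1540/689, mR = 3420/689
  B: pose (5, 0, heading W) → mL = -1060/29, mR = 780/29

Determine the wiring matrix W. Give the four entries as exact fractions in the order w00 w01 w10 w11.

obs A: pose=(1,-8,S) → sL=200/53, sR=40/13, mL=-1540/689, mR=3420/689
obs B: pose=(5,0,W) → sL=40, sR=200/29, mL=-1060/29, mR=780/29
sensor matrix S = [[200/53, 40/13], [40, 200/29]]; det S = -1939200/19981
solve [mL_A; mL_B] = S·[w00; w01] and [mR_A; mR_B] = S·[w10; w11]:
  w00 = -1, w01 = 1/2, w10 = 1/2, w11 = 1

-1 1/2 1/2 1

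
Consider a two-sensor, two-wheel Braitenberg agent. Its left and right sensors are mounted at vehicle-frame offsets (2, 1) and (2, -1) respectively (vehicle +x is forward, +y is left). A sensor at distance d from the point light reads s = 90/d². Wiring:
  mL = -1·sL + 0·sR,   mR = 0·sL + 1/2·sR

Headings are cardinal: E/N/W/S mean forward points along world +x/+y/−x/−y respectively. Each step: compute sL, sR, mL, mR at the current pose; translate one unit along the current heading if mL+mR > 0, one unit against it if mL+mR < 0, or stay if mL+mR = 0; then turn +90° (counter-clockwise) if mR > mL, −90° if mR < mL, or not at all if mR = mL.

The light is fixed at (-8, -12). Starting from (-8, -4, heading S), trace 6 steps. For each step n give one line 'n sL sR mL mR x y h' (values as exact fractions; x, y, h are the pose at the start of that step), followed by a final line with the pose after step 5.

0 90/37 90/37 -90/37 45/37 -8 -4 S
1 45/52 45/34 -45/52 45/68 -8 -3 E
2 18/25 90/121 -18/25 45/121 -9 -3 N
3 45/29 1 -45/29 1/2 -9 -4 W
4 90/37 90/37 -90/37 45/37 -8 -4 S
5 45/52 45/34 -45/52 45/68 -8 -3 E
final -9 -3 N

n=0: pose=(-8,-4,S); sL=90/37, sR=90/37; mL=-90/37, mR=45/37; mL+mR=-45/37 → advance -1; mR−mL=135/37 → turn +1·90°
n=1: pose=(-8,-3,E); sL=45/52, sR=45/34; mL=-45/52, mR=45/68; mL+mR=-45/221 → advance -1; mR−mL=675/442 → turn +1·90°
n=2: pose=(-9,-3,N); sL=18/25, sR=90/121; mL=-18/25, mR=45/121; mL+mR=-1053/3025 → advance -1; mR−mL=3303/3025 → turn +1·90°
n=3: pose=(-9,-4,W); sL=45/29, sR=1; mL=-45/29, mR=1/2; mL+mR=-61/58 → advance -1; mR−mL=119/58 → turn +1·90°
n=4: pose=(-8,-4,S); sL=90/37, sR=90/37; mL=-90/37, mR=45/37; mL+mR=-45/37 → advance -1; mR−mL=135/37 → turn +1·90°
n=5: pose=(-8,-3,E); sL=45/52, sR=45/34; mL=-45/52, mR=45/68; mL+mR=-45/221 → advance -1; mR−mL=675/442 → turn +1·90°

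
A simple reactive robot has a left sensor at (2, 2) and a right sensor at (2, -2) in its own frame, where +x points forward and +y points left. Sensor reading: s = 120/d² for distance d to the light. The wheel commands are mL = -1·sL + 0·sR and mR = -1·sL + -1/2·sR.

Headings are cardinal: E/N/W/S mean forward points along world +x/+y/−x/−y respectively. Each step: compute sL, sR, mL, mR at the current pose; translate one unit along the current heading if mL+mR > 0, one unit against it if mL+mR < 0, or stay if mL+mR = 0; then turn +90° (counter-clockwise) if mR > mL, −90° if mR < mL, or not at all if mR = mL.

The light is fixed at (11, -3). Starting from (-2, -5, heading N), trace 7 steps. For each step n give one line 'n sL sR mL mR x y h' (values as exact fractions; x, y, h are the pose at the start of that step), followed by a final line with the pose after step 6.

n=0: pose=(-2,-5,N); sL=8/15, sR=120/121; mL=-8/15, mR=-1868/1815; mL+mR=-2836/1815 → advance -1; mR−mL=-60/121 → turn -1·90°
n=1: pose=(-2,-6,E); sL=60/61, sR=60/73; mL=-60/61, mR=-6210/4453; mL+mR=-10590/4453 → advance -1; mR−mL=-30/73 → turn -1·90°
n=2: pose=(-3,-6,S); sL=120/169, sR=120/281; mL=-120/169, mR=-43860/47489; mL+mR=-77580/47489 → advance -1; mR−mL=-60/281 → turn -1·90°
n=3: pose=(-3,-5,W); sL=15/34, sR=15/32; mL=-15/34, mR=-735/1088; mL+mR=-1215/1088 → advance -1; mR−mL=-15/64 → turn -1·90°
n=4: pose=(-2,-5,N); sL=8/15, sR=120/121; mL=-8/15, mR=-1868/1815; mL+mR=-2836/1815 → advance -1; mR−mL=-60/121 → turn -1·90°
n=5: pose=(-2,-6,E); sL=60/61, sR=60/73; mL=-60/61, mR=-6210/4453; mL+mR=-10590/4453 → advance -1; mR−mL=-30/73 → turn -1·90°
n=6: pose=(-3,-6,S); sL=120/169, sR=120/281; mL=-120/169, mR=-43860/47489; mL+mR=-77580/47489 → advance -1; mR−mL=-60/281 → turn -1·90°

0 8/15 120/121 -8/15 -1868/1815 -2 -5 N
1 60/61 60/73 -60/61 -6210/4453 -2 -6 E
2 120/169 120/281 -120/169 -43860/47489 -3 -6 S
3 15/34 15/32 -15/34 -735/1088 -3 -5 W
4 8/15 120/121 -8/15 -1868/1815 -2 -5 N
5 60/61 60/73 -60/61 -6210/4453 -2 -6 E
6 120/169 120/281 -120/169 -43860/47489 -3 -6 S
final -3 -5 W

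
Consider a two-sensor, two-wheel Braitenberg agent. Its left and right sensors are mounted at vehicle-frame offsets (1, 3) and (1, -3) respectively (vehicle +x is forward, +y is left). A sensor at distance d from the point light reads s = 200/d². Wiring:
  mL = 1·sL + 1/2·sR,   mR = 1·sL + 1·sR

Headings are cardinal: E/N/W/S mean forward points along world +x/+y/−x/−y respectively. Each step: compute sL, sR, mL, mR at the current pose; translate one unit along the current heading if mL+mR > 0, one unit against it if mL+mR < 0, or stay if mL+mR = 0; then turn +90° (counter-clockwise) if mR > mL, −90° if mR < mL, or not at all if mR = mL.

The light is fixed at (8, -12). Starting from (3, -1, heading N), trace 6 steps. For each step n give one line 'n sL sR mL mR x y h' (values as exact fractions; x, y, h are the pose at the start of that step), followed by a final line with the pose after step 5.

n=0: pose=(3,-1,N); sL=25/26, sR=50/37; mL=1575/962, mR=2225/962; mL+mR=1900/481 → advance +1; mR−mL=25/37 → turn +1·90°
n=1: pose=(3,0,W); sL=200/117, sR=200/261; mL=7100/3393, mR=2800/1131; mL+mR=15500/3393 → advance +1; mR−mL=100/261 → turn +1·90°
n=2: pose=(2,0,S); sL=20/13, sR=100/101; mL=2670/1313, mR=3320/1313; mL+mR=5990/1313 → advance +1; mR−mL=50/101 → turn +1·90°
n=3: pose=(2,-1,E); sL=200/221, sR=200/89; mL=39900/19669, mR=62000/19669; mL+mR=101900/19669 → advance +1; mR−mL=100/89 → turn +1·90°
n=4: pose=(3,-1,N); sL=25/26, sR=50/37; mL=1575/962, mR=2225/962; mL+mR=1900/481 → advance +1; mR−mL=25/37 → turn +1·90°
n=5: pose=(3,0,W); sL=200/117, sR=200/261; mL=7100/3393, mR=2800/1131; mL+mR=15500/3393 → advance +1; mR−mL=100/261 → turn +1·90°

0 25/26 50/37 1575/962 2225/962 3 -1 N
1 200/117 200/261 7100/3393 2800/1131 3 0 W
2 20/13 100/101 2670/1313 3320/1313 2 0 S
3 200/221 200/89 39900/19669 62000/19669 2 -1 E
4 25/26 50/37 1575/962 2225/962 3 -1 N
5 200/117 200/261 7100/3393 2800/1131 3 0 W
final 2 0 S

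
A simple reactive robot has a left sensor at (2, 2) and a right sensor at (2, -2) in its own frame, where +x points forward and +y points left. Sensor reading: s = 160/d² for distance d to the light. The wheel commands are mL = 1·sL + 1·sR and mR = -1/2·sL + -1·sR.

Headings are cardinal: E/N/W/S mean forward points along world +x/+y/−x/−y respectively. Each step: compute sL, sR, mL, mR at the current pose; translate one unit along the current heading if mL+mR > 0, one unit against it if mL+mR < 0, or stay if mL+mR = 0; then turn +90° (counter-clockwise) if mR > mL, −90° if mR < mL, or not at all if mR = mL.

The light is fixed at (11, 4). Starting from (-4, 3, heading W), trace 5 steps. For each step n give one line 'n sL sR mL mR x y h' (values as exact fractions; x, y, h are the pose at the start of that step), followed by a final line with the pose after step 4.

n=0: pose=(-4,3,W); sL=80/149, sR=16/29; mL=4704/4321, mR=-3544/4321; mL+mR=40/149 → advance +1; mR−mL=-8248/4321 → turn -1·90°
n=1: pose=(-5,3,N); sL=32/65, sR=160/197; mL=16704/12805, mR=-13552/12805; mL+mR=16/65 → advance +1; mR−mL=-30256/12805 → turn -1·90°
n=2: pose=(-5,4,E); sL=4/5, sR=4/5; mL=8/5, mR=-6/5; mL+mR=2/5 → advance +1; mR−mL=-14/5 → turn -1·90°
n=3: pose=(-4,4,S); sL=160/173, sR=160/293; mL=74560/50689, mR=-51120/50689; mL+mR=80/173 → advance +1; mR−mL=-125680/50689 → turn -1·90°
n=4: pose=(-4,3,W); sL=80/149, sR=16/29; mL=4704/4321, mR=-3544/4321; mL+mR=40/149 → advance +1; mR−mL=-8248/4321 → turn -1·90°

0 80/149 16/29 4704/4321 -3544/4321 -4 3 W
1 32/65 160/197 16704/12805 -13552/12805 -5 3 N
2 4/5 4/5 8/5 -6/5 -5 4 E
3 160/173 160/293 74560/50689 -51120/50689 -4 4 S
4 80/149 16/29 4704/4321 -3544/4321 -4 3 W
final -5 3 N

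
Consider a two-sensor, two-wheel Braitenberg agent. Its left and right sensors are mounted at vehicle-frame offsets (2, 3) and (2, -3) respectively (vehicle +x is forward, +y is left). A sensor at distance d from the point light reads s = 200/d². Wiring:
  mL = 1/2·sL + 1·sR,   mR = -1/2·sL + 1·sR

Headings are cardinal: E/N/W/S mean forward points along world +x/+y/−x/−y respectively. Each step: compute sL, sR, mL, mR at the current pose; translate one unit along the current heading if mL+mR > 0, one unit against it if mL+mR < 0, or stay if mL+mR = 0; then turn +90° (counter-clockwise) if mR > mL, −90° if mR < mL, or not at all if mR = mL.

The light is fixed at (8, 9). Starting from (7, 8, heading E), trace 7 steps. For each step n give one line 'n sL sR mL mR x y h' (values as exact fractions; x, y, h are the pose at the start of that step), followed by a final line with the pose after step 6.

n=0: pose=(7,8,E); sL=40, sR=200/17; mL=540/17, mR=-140/17; mL+mR=400/17 → advance +1; mR−mL=-40 → turn -1·90°
n=1: pose=(8,8,S); sL=100/9, sR=100/9; mL=50/3, mR=50/9; mL+mR=200/9 → advance +1; mR−mL=-100/9 → turn -1·90°
n=2: pose=(8,7,W); sL=200/29, sR=40; mL=1260/29, mR=1060/29; mL+mR=80 → advance +1; mR−mL=-200/29 → turn -1·90°
n=3: pose=(7,7,N); sL=25/2, sR=50; mL=225/4, mR=175/4; mL+mR=100 → advance +1; mR−mL=-25/2 → turn -1·90°
n=4: pose=(7,8,E); sL=40, sR=200/17; mL=540/17, mR=-140/17; mL+mR=400/17 → advance +1; mR−mL=-40 → turn -1·90°
n=5: pose=(8,8,S); sL=100/9, sR=100/9; mL=50/3, mR=50/9; mL+mR=200/9 → advance +1; mR−mL=-100/9 → turn -1·90°
n=6: pose=(8,7,W); sL=200/29, sR=40; mL=1260/29, mR=1060/29; mL+mR=80 → advance +1; mR−mL=-200/29 → turn -1·90°

0 40 200/17 540/17 -140/17 7 8 E
1 100/9 100/9 50/3 50/9 8 8 S
2 200/29 40 1260/29 1060/29 8 7 W
3 25/2 50 225/4 175/4 7 7 N
4 40 200/17 540/17 -140/17 7 8 E
5 100/9 100/9 50/3 50/9 8 8 S
6 200/29 40 1260/29 1060/29 8 7 W
final 7 7 N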